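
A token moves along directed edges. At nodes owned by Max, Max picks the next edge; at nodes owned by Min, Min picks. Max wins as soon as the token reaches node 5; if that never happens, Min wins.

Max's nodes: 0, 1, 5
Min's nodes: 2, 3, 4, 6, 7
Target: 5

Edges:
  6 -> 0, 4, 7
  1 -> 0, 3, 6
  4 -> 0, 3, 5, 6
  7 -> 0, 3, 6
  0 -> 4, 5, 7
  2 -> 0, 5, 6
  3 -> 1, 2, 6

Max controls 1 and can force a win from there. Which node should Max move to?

A0 = {5}
A1: add {0} — 0 (Max) has 0→5.
A2: add {1} — 1 (Max) has 1→0.
A3 = A2; e.g. 2 (Min) can still go to 6. Fixed point.
From 1, successor 0 is in the attractor (rank 1); the other successors 3, 6 are not.

0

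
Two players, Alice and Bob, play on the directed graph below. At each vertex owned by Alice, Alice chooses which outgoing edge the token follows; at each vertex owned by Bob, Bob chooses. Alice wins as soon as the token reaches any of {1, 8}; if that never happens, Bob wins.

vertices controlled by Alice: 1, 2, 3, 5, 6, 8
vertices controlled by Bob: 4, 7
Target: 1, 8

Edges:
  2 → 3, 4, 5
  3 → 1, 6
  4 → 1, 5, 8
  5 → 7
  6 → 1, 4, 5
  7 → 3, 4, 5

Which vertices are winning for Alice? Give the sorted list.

A0 = {1, 8}
A1: add {3, 6} — 3 (Alice) has 3→1; 6 (Alice) has 6→1.
A2: add {2} — 2 (Alice) has 2→3.
A3 = A2; e.g. 4 (Bob) can still go to 5. Fixed point.
Alice's winning region = {1, 2, 3, 6, 8}.

1, 2, 3, 6, 8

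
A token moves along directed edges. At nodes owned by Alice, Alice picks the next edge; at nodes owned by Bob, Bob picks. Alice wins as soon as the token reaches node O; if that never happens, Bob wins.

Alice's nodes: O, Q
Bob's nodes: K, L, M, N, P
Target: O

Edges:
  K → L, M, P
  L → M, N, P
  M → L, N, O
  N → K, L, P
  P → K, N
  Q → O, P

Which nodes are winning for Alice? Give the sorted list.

O, Q

A0 = {O}
A1: add {Q} — Q (Alice) has Q→O.
A2 = A1; e.g. K (Bob) can still go to L. Fixed point.
Alice's winning region = {O, Q}.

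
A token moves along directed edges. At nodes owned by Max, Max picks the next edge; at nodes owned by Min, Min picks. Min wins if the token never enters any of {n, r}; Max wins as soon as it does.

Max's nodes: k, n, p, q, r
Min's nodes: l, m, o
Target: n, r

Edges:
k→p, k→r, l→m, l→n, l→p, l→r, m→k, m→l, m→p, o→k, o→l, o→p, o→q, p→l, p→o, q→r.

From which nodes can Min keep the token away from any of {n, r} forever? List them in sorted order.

A0 = {n, r}
A1: add {k, q} — k (Max) has k→r; q (Max) has q→r.
A2 = A1; e.g. l (Min) can still go to m. Fixed point.
Max's attractor = {k, n, q, r}; Min avoids the target exactly from the complement.

l, m, o, p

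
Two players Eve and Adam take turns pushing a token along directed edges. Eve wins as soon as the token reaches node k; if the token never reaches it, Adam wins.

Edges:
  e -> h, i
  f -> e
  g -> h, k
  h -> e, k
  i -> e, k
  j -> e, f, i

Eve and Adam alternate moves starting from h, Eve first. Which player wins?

Eve

Track states (vertex, player-to-move).
A0 = {(k,Eve), (k,Adam)}
A1: add {(g,Eve), (h,Eve), (i,Eve)}.
(h,Eve) ∈ A1 ⇒ Eve forces the target.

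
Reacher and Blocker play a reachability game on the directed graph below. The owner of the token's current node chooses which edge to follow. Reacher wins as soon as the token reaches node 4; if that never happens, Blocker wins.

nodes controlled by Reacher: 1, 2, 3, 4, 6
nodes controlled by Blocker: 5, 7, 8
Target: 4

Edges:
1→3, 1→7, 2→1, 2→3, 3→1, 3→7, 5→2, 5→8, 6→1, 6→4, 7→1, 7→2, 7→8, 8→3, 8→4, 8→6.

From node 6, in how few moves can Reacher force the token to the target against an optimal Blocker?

A0 = {4}
A1: add {6} — 6 (Reacher) has 6→4.
A2 = A1; e.g. 1 (Reacher) has no edge into A1. Fixed point.
6 enters the attractor at level 1, so Reacher can force the target in 1 move from there.

1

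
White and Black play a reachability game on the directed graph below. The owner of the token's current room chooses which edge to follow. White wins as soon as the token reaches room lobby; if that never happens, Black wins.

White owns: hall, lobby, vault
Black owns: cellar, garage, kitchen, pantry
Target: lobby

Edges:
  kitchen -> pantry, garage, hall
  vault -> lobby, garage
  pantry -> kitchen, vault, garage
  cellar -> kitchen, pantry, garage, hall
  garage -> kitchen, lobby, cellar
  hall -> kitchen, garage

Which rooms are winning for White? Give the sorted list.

A0 = {lobby}
A1: add {vault} — vault (White) has vault→lobby.
A2 = A1; e.g. kitchen (Black) can still go to pantry. Fixed point.
White's winning region = {lobby, vault}.

lobby, vault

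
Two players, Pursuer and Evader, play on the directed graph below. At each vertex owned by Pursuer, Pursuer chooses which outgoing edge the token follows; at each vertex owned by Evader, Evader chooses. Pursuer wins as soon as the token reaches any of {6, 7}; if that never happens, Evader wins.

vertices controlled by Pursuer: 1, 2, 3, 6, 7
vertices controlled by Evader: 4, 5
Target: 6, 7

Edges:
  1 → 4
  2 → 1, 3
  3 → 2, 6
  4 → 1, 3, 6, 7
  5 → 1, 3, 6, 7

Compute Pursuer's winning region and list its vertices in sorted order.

A0 = {6, 7}
A1: add {3} — 3 (Pursuer) has 3→6.
A2: add {2} — 2 (Pursuer) has 2→3.
A3 = A2; e.g. 1 (Pursuer) has no edge into A2. Fixed point.
Pursuer's winning region = {2, 3, 6, 7}.

2, 3, 6, 7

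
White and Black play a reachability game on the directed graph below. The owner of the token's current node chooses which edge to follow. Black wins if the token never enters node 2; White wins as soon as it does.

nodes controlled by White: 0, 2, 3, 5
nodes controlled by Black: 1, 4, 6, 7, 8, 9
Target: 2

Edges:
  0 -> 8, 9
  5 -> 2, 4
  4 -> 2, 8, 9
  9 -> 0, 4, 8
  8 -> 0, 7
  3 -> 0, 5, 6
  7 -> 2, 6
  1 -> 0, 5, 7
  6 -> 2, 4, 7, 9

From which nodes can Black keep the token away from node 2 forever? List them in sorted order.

0, 1, 4, 6, 7, 8, 9

A0 = {2}
A1: add {5} — 5 (White) has 5→2.
A2: add {3} — 3 (White) has 3→5.
A3 = A2; e.g. 0 (White) has no edge into A2. Fixed point.
White's attractor = {2, 3, 5}; Black avoids the target exactly from the complement.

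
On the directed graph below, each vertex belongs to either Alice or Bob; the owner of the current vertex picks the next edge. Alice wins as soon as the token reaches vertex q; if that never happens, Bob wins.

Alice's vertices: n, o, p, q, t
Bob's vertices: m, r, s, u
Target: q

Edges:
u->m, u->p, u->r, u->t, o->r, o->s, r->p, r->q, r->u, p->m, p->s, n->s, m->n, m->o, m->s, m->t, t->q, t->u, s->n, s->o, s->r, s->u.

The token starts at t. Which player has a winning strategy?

A0 = {q}
A1: add {t} — t (Alice) has t→q.
A2 = A1; e.g. m (Bob) can still go to n. Fixed point.
t ∈ A1, so Alice can force the target.

Alice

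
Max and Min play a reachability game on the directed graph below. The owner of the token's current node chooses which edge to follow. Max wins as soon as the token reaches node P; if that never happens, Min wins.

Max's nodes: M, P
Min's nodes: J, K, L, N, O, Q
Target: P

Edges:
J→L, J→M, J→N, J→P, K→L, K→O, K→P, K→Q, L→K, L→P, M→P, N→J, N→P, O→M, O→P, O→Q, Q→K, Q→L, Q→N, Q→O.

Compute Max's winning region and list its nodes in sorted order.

M, P

A0 = {P}
A1: add {M} — M (Max) has M→P.
A2 = A1; e.g. J (Min) can still go to L. Fixed point.
Max's winning region = {M, P}.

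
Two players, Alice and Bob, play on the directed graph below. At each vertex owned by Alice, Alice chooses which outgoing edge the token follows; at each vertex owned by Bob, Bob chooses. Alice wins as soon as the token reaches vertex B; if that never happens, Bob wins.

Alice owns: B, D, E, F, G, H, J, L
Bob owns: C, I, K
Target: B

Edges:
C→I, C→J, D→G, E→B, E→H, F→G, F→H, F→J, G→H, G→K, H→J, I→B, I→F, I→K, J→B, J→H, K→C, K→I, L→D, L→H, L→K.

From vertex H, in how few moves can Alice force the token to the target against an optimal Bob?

2

A0 = {B}
A1: add {E, J} — E (Alice) has E→B; J (Alice) has J→B.
A2: add {F, H} — F (Alice) has F→J; H (Alice) has H→J.
H enters the attractor at level 2, so Alice can force the target in 2 moves from there.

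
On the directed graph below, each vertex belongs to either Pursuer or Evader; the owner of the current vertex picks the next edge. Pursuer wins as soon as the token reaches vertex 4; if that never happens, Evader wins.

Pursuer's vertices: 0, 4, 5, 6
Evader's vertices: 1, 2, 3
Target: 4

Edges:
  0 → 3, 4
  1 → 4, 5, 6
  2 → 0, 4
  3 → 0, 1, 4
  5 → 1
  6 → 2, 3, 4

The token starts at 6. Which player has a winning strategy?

Pursuer

A0 = {4}
A1: add {0, 6} — 0 (Pursuer) has 0→4; 6 (Pursuer) has 6→4.
6 ∈ A1, so Pursuer can force the target.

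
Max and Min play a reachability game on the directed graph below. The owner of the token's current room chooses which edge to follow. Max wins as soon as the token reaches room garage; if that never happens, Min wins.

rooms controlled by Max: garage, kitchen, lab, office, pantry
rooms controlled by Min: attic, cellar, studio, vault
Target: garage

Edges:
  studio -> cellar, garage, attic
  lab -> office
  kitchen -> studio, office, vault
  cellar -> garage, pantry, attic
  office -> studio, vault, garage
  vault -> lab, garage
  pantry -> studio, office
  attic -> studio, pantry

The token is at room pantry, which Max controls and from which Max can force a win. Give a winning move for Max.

office

A0 = {garage}
A1: add {office} — office (Max) has office→garage.
A2: add {kitchen, lab, pantry} — lab (Max) has lab→office; kitchen (Max) has kitchen→office; pantry (Max) has pantry→office.
A3: add {vault} — vault (Min): all of {lab, garage} already in.
A4 = A3; e.g. studio (Min) can still go to cellar. Fixed point.
From pantry, successor office is in the attractor (rank 1); the other successor studio is not.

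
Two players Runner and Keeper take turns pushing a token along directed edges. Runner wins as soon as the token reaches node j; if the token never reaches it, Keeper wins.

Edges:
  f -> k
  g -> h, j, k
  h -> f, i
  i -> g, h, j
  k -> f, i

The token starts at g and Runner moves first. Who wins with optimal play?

Track states (vertex, player-to-move).
A0 = {(j,Runner), (j,Keeper)}
A1: add {(g,Runner), (i,Runner)}.
(g,Runner) ∈ A1 ⇒ Runner forces the target.

Runner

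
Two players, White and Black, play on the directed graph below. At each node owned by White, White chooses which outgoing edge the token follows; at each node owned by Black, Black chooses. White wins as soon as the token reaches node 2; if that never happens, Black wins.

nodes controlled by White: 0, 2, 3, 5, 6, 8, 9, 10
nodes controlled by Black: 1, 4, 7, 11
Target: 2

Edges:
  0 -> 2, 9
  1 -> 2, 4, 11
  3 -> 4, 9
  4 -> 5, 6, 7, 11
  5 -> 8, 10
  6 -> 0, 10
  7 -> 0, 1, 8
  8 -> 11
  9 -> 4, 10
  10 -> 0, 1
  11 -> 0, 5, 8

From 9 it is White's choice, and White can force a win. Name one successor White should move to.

10

A0 = {2}
A1: add {0} — 0 (White) has 0→2.
A2: add {6, 10} — 6 (White) has 6→0; 10 (White) has 10→0.
A3: add {5, 9} — 5 (White) has 5→10; 9 (White) has 9→10.
A4: add {3} — 3 (White) has 3→9.
A5 = A4; e.g. 1 (Black) can still go to 4. Fixed point.
From 9, successor 10 is in the attractor (rank 2); the other successor 4 is not.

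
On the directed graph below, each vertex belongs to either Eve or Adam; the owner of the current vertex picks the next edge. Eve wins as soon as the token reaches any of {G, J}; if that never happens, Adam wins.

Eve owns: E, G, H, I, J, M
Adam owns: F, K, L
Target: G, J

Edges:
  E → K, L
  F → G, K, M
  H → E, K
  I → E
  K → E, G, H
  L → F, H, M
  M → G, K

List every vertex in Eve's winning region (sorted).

A0 = {G, J}
A1: add {M} — M (Eve) has M→G.
A2 = A1; e.g. E (Eve) has no edge into A1. Fixed point.
Eve's winning region = {G, J, M}.

G, J, M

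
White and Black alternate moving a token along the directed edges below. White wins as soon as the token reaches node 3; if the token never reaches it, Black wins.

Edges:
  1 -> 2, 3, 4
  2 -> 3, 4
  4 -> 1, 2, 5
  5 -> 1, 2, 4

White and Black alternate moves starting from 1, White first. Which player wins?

Track states (vertex, player-to-move).
A0 = {(3,White), (3,Black)}
A1: add {(1,White), (2,White)}.
(1,White) ∈ A1 ⇒ White forces the target.

White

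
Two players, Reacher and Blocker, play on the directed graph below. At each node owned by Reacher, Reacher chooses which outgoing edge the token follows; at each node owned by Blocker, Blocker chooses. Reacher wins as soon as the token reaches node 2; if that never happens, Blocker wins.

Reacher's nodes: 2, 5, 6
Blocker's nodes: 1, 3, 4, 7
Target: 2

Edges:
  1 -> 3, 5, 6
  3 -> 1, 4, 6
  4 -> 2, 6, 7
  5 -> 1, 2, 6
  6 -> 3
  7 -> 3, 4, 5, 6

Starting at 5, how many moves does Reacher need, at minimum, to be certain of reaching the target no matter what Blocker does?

A0 = {2}
A1: add {5} — 5 (Reacher) has 5→2.
A2 = A1; e.g. 1 (Blocker) can still go to 3. Fixed point.
5 enters the attractor at level 1, so Reacher can force the target in 1 move from there.

1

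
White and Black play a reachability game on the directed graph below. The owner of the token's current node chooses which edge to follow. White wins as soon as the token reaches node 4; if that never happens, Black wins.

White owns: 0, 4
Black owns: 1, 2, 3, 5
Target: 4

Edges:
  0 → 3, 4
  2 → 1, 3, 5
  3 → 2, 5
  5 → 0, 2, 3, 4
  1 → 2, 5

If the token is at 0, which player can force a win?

A0 = {4}
A1: add {0} — 0 (White) has 0→4.
A2 = A1; e.g. 1 (Black) can still go to 2. Fixed point.
0 ∈ A1, so White can force the target.

White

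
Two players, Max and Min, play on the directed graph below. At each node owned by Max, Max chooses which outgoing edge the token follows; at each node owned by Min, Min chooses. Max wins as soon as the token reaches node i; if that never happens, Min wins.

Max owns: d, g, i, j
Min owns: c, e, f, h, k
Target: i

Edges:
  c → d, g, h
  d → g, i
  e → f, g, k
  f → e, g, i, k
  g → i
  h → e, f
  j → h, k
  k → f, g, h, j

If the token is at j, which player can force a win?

A0 = {i}
A1: add {d, g} — d (Max) has d→i; g (Max) has g→i.
A2 = A1; e.g. c (Min) can still go to h. Fixed point.
j never enters the attractor, so Min can avoid the target forever.

Min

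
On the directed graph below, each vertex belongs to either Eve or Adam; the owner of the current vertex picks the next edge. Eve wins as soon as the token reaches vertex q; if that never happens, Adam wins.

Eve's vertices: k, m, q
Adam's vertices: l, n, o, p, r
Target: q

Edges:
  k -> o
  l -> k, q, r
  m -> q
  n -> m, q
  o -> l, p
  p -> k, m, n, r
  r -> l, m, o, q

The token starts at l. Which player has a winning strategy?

A0 = {q}
A1: add {m} — m (Eve) has m→q.
A2: add {n} — n (Adam): all of {m, q} already in.
A3 = A2; e.g. k (Eve) has no edge into A2. Fixed point.
l never enters the attractor, so Adam can avoid the target forever.

Adam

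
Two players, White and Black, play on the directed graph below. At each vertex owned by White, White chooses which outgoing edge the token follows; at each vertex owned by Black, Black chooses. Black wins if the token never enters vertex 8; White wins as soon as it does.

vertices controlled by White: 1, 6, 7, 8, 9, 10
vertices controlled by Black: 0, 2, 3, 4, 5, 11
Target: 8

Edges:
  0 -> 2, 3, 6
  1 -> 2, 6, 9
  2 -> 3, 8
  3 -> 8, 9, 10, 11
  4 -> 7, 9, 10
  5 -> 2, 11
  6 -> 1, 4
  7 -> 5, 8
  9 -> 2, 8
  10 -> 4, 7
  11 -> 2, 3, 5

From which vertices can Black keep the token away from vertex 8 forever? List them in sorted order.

A0 = {8}
A1: add {7, 9} — 7 (White) has 7→8; 9 (White) has 9→8.
A2: add {1, 10} — 1 (White) has 1→9; 10 (White) has 10→7.
A3: add {4, 6} — 4 (Black): all of {7, 9, 10} already in; 6 (White) has 6→1.
A4 = A3; e.g. 0 (Black) can still go to 2. Fixed point.
White's attractor = {1, 4, 6, 7, 8, 9, 10}; Black avoids the target exactly from the complement.

0, 2, 3, 5, 11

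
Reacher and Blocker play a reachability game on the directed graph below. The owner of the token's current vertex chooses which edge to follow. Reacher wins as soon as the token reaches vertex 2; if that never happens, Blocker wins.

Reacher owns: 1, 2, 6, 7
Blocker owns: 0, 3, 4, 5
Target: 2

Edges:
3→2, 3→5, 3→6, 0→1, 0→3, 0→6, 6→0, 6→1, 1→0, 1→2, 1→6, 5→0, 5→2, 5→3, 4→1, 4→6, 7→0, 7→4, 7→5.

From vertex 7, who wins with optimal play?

Reacher

A0 = {2}
A1: add {1} — 1 (Reacher) has 1→2.
A2: add {6} — 6 (Reacher) has 6→1.
A3: add {4} — 4 (Blocker): all of {1, 6} already in.
A4: add {7} — 7 (Reacher) has 7→4.
A5 = A4; e.g. 0 (Blocker) can still go to 3. Fixed point.
7 ∈ A4, so Reacher can force the target.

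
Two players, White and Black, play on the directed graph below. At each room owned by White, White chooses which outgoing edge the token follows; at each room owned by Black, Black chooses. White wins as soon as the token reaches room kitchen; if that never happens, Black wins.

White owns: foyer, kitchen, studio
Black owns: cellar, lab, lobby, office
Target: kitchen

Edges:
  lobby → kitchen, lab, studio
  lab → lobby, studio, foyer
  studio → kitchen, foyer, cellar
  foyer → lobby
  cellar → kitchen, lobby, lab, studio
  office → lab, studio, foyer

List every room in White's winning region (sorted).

kitchen, studio

A0 = {kitchen}
A1: add {studio} — studio (White) has studio→kitchen.
A2 = A1; e.g. lobby (Black) can still go to lab. Fixed point.
White's winning region = {kitchen, studio}.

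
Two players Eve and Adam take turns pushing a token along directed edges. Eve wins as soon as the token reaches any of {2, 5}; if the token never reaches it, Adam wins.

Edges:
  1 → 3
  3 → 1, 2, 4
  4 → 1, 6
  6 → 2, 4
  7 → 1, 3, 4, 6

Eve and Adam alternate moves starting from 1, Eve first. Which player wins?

Adam

Track states (vertex, player-to-move).
A0 = {(2,Eve), (2,Adam), (5,Eve), (5,Adam)}
A1: add {(3,Eve), (6,Eve)}.
A2: add {(1,Adam)}.
A3: add {(4,Eve), (7,Eve)}.
A4: add {(6,Adam)}.
A5 = A4; e.g. (1,Eve) stays out. (1,Eve) never enters ⇒ Adam avoids the target.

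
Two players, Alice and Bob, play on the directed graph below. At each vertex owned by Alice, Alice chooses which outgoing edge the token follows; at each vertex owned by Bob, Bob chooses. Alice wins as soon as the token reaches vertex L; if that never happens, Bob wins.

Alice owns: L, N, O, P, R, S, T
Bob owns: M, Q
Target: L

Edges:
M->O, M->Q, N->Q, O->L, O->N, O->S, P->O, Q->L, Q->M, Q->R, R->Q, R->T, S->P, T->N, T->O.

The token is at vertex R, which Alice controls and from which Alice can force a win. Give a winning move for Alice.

A0 = {L}
A1: add {O} — O (Alice) has O→L.
A2: add {P, T} — P (Alice) has P→O; T (Alice) has T→O.
A3: add {R, S} — R (Alice) has R→T; S (Alice) has S→P.
A4 = A3; e.g. M (Bob) can still go to Q. Fixed point.
From R, successor T is in the attractor (rank 2); the other successor Q is not.

T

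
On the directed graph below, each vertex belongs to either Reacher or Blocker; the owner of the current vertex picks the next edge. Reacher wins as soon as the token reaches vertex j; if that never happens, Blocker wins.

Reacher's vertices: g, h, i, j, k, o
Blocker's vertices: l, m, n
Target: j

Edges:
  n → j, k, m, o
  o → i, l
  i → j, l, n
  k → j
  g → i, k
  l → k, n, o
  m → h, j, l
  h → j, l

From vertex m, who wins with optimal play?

Blocker

A0 = {j}
A1: add {h, i, k} — h (Reacher) has h→j; i (Reacher) has i→j; k (Reacher) has k→j.
A2: add {g, o} — g (Reacher) has g→i; o (Reacher) has o→i.
A3 = A2; e.g. l (Blocker) can still go to n. Fixed point.
m never enters the attractor, so Blocker can avoid the target forever.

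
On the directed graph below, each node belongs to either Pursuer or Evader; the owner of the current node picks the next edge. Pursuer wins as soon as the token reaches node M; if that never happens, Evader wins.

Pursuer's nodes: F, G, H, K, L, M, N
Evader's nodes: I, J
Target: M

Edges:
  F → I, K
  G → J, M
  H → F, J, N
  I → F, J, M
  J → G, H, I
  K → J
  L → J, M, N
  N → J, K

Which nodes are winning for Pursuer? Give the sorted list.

A0 = {M}
A1: add {G, L} — G (Pursuer) has G→M; L (Pursuer) has L→M.
A2 = A1; e.g. F (Pursuer) has no edge into A1. Fixed point.
Pursuer's winning region = {G, L, M}.

G, L, M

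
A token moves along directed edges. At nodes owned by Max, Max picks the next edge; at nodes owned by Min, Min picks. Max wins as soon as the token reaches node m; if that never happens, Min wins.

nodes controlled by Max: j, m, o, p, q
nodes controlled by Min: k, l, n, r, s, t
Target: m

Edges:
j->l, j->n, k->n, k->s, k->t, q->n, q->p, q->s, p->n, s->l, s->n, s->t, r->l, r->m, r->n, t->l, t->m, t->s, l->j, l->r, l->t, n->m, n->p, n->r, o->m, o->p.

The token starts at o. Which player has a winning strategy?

Max

A0 = {m}
A1: add {o} — o (Max) has o→m.
A2 = A1; e.g. j (Max) has no edge into A1. Fixed point.
o ∈ A1, so Max can force the target.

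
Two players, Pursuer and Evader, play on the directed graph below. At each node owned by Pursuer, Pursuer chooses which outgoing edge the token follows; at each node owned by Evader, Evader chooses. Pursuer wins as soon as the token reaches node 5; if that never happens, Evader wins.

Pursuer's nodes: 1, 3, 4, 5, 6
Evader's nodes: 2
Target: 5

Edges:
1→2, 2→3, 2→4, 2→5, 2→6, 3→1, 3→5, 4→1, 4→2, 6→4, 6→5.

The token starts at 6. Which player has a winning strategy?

Pursuer

A0 = {5}
A1: add {3, 6} — 3 (Pursuer) has 3→5; 6 (Pursuer) has 6→5.
A2 = A1; e.g. 1 (Pursuer) has no edge into A1. Fixed point.
6 ∈ A1, so Pursuer can force the target.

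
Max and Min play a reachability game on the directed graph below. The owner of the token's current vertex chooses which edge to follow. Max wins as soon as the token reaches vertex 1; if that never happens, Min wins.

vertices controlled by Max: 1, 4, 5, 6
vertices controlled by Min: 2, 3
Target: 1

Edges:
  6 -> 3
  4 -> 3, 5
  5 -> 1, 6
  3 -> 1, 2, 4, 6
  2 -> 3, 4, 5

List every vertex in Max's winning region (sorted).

A0 = {1}
A1: add {5} — 5 (Max) has 5→1.
A2: add {4} — 4 (Max) has 4→5.
A3 = A2; e.g. 2 (Min) can still go to 3. Fixed point.
Max's winning region = {1, 4, 5}.

1, 4, 5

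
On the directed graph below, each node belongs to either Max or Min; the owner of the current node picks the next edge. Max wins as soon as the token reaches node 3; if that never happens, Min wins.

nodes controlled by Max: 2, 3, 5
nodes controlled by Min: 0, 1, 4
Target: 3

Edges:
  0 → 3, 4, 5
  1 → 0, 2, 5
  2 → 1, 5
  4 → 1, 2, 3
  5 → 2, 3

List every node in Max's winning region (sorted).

A0 = {3}
A1: add {5} — 5 (Max) has 5→3.
A2: add {2} — 2 (Max) has 2→5.
A3 = A2; e.g. 0 (Min) can still go to 4. Fixed point.
Max's winning region = {2, 3, 5}.

2, 3, 5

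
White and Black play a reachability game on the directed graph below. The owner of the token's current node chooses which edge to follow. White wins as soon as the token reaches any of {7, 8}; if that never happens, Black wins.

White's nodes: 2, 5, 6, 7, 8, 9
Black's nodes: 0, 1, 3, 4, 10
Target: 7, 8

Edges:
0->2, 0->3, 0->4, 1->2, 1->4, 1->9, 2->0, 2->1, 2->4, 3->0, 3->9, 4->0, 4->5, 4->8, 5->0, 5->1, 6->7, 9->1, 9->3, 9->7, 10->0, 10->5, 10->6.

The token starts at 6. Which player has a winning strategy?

White

A0 = {7, 8}
A1: add {6, 9} — 6 (White) has 6→7; 9 (White) has 9→7.
A2 = A1; e.g. 0 (Black) can still go to 2. Fixed point.
6 ∈ A1, so White can force the target.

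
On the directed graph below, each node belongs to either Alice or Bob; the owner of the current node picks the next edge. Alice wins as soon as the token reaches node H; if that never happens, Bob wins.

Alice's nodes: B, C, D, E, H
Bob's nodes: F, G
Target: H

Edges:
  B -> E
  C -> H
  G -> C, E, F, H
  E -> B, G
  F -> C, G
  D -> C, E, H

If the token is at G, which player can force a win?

Bob

A0 = {H}
A1: add {C, D} — C (Alice) has C→H; D (Alice) has D→H.
A2 = A1; e.g. B (Alice) has no edge into A1. Fixed point.
G never enters the attractor, so Bob can avoid the target forever.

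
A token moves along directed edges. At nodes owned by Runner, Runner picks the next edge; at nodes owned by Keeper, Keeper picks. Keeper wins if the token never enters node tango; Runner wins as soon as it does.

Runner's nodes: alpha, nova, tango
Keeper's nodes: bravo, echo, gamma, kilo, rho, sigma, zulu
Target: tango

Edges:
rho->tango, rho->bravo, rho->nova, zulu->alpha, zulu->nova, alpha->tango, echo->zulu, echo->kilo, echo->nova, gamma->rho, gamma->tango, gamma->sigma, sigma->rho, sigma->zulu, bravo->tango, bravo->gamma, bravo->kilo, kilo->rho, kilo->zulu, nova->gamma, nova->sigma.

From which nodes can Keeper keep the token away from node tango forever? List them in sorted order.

bravo, echo, gamma, kilo, nova, rho, sigma, zulu

A0 = {tango}
A1: add {alpha} — alpha (Runner) has alpha→tango.
A2 = A1; e.g. rho (Keeper) can still go to bravo. Fixed point.
Runner's attractor = {alpha, tango}; Keeper avoids the target exactly from the complement.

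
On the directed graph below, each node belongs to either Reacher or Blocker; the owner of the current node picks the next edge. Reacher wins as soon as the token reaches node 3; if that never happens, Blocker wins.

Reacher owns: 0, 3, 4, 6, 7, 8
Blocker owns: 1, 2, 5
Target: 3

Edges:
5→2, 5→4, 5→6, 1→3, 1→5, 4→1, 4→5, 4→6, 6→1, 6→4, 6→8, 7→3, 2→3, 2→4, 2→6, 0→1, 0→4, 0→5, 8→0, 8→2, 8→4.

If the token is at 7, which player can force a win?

A0 = {3}
A1: add {7} — 7 (Reacher) has 7→3.
A2 = A1; e.g. 0 (Reacher) has no edge into A1. Fixed point.
7 ∈ A1, so Reacher can force the target.

Reacher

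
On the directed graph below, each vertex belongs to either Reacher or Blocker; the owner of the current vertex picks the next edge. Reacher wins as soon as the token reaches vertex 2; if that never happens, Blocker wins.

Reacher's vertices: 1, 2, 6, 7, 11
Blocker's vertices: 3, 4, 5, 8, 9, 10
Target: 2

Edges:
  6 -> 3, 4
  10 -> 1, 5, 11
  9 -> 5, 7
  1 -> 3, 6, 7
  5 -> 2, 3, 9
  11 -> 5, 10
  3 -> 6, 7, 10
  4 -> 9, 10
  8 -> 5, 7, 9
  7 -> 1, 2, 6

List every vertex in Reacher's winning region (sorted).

A0 = {2}
A1: add {7} — 7 (Reacher) has 7→2.
A2: add {1} — 1 (Reacher) has 1→7.
A3 = A2; e.g. 3 (Blocker) can still go to 6. Fixed point.
Reacher's winning region = {1, 2, 7}.

1, 2, 7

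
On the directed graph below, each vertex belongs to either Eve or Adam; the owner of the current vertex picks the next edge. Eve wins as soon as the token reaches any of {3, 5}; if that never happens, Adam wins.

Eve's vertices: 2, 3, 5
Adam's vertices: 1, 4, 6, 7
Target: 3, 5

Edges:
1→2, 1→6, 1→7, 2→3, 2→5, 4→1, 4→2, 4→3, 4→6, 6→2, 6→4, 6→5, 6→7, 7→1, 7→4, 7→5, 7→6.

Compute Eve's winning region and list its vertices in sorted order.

2, 3, 5

A0 = {3, 5}
A1: add {2} — 2 (Eve) has 2→3.
A2 = A1; e.g. 1 (Adam) can still go to 6. Fixed point.
Eve's winning region = {2, 3, 5}.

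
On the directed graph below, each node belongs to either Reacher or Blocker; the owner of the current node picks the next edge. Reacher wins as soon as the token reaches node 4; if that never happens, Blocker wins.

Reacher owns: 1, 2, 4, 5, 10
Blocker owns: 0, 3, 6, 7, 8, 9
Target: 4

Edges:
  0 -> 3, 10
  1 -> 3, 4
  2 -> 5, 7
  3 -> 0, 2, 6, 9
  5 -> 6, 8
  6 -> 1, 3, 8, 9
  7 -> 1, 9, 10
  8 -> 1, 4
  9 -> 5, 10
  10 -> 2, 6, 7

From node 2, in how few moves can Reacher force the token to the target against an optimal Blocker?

A0 = {4}
A1: add {1} — 1 (Reacher) has 1→4.
A2: add {8} — 8 (Blocker): all of {1, 4} already in.
A3: add {5} — 5 (Reacher) has 5→8.
A4: add {2} — 2 (Reacher) has 2→5.
2 enters the attractor at level 4, so Reacher can force the target in 4 moves from there.

4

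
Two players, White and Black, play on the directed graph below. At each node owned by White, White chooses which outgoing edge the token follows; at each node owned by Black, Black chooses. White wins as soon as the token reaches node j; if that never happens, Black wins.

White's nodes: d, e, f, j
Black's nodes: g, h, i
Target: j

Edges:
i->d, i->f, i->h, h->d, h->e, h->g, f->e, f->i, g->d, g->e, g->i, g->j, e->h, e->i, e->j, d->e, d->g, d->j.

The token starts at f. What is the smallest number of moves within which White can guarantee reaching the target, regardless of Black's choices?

A0 = {j}
A1: add {d, e} — d (White) has d→j; e (White) has e→j.
A2: add {f} — f (White) has f→e.
A3 = A2; e.g. g (Black) can still go to i. Fixed point.
f enters the attractor at level 2, so White can force the target in 2 moves from there.

2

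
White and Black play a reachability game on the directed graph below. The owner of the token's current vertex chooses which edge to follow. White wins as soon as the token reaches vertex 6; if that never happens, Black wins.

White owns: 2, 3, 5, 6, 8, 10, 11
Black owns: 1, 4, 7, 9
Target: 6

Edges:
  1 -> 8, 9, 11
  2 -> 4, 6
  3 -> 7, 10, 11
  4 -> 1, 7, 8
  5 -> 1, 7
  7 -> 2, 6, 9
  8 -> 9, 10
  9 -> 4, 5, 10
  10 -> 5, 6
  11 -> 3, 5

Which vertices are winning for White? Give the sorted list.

A0 = {6}
A1: add {2, 10} — 2 (White) has 2→6; 10 (White) has 10→6.
A2: add {3, 8} — 3 (White) has 3→10; 8 (White) has 8→10.
A3: add {11} — 11 (White) has 11→3.
A4 = A3; e.g. 1 (Black) can still go to 9. Fixed point.
White's winning region = {2, 3, 6, 8, 10, 11}.

2, 3, 6, 8, 10, 11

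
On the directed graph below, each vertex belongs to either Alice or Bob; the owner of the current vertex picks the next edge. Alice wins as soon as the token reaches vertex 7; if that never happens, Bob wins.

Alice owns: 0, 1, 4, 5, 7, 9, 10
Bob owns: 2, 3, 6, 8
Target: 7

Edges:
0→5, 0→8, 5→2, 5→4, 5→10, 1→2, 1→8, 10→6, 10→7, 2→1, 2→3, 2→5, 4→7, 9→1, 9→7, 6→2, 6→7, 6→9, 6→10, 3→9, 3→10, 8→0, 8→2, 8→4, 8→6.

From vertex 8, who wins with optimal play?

Bob

A0 = {7}
A1: add {4, 9, 10} — 4 (Alice) has 4→7; 9 (Alice) has 9→7; 10 (Alice) has 10→7.
A2: add {3, 5} — 3 (Bob): all of {9, 10} already in; 5 (Alice) has 5→4.
A3: add {0} — 0 (Alice) has 0→5.
A4 = A3; e.g. 1 (Alice) has no edge into A3. Fixed point.
8 never enters the attractor, so Bob can avoid the target forever.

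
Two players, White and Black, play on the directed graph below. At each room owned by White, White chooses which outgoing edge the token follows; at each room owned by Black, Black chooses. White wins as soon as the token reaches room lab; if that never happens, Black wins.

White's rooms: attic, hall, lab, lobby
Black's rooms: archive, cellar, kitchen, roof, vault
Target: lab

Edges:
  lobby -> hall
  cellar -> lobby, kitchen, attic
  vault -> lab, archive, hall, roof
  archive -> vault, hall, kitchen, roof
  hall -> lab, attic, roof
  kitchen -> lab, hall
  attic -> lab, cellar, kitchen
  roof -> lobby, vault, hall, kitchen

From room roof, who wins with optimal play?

A0 = {lab}
A1: add {attic, hall} — hall (White) has hall→lab; attic (White) has attic→lab.
A2: add {kitchen, lobby} — lobby (White) has lobby→hall; kitchen (Black): all of {lab, hall} already in.
A3: add {cellar} — cellar (Black): all of {lobby, kitchen, attic} already in.
A4 = A3; e.g. vault (Black) can still go to archive. Fixed point.
roof never enters the attractor, so Black can avoid the target forever.

Black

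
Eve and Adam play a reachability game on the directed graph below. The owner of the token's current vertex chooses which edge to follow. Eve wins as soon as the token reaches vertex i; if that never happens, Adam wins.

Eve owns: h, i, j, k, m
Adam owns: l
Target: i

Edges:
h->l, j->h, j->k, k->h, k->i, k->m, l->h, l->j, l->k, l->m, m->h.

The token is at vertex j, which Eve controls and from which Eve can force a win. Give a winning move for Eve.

A0 = {i}
A1: add {k} — k (Eve) has k→i.
A2: add {j} — j (Eve) has j→k.
A3 = A2; e.g. h (Eve) has no edge into A2. Fixed point.
From j, successor k is in the attractor (rank 1); the other successor h is not.

k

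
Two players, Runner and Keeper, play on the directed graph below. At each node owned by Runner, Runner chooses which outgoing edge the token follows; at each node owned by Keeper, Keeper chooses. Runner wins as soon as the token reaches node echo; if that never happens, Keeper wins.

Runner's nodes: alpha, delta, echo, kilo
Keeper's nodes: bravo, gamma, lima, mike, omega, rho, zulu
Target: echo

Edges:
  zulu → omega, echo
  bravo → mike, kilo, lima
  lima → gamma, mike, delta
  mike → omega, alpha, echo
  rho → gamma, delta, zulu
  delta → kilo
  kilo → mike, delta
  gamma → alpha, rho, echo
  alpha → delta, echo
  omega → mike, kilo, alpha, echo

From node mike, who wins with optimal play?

Keeper

A0 = {echo}
A1: add {alpha} — alpha (Runner) has alpha→echo.
A2 = A1; e.g. omega (Keeper) can still go to mike. Fixed point.
mike never enters the attractor, so Keeper can avoid the target forever.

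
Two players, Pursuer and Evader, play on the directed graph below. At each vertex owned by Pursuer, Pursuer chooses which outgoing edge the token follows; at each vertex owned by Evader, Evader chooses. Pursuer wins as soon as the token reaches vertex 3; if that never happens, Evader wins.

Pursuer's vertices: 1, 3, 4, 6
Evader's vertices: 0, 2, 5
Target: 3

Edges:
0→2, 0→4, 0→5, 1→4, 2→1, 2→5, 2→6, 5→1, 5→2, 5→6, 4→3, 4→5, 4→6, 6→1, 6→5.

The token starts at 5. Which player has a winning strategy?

Evader

A0 = {3}
A1: add {4} — 4 (Pursuer) has 4→3.
A2: add {1} — 1 (Pursuer) has 1→4.
A3: add {6} — 6 (Pursuer) has 6→1.
A4 = A3; e.g. 0 (Evader) can still go to 2. Fixed point.
5 never enters the attractor, so Evader can avoid the target forever.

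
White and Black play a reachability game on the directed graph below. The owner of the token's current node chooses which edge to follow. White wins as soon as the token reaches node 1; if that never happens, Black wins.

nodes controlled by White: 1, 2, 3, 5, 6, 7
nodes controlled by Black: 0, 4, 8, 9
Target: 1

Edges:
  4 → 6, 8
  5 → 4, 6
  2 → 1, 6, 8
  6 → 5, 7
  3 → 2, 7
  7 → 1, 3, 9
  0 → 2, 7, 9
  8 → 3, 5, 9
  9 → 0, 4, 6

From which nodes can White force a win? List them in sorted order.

1, 2, 3, 5, 6, 7

A0 = {1}
A1: add {2, 7} — 2 (White) has 2→1; 7 (White) has 7→1.
A2: add {3, 6} — 3 (White) has 3→2; 6 (White) has 6→7.
A3: add {5} — 5 (White) has 5→6.
A4 = A3; e.g. 0 (Black) can still go to 9. Fixed point.
White's winning region = {1, 2, 3, 5, 6, 7}.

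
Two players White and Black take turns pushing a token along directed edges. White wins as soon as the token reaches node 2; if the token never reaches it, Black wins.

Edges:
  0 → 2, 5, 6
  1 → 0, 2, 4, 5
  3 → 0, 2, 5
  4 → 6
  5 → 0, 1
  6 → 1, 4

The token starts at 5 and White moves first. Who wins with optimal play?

Black

Track states (vertex, player-to-move).
A0 = {(2,White), (2,Black)}
A1: add {(0,White), (1,White), (3,White)}.
A2: add {(5,Black)}.
A3 = A2; e.g. (0,Black) stays out. (5,White) never enters ⇒ Black avoids the target.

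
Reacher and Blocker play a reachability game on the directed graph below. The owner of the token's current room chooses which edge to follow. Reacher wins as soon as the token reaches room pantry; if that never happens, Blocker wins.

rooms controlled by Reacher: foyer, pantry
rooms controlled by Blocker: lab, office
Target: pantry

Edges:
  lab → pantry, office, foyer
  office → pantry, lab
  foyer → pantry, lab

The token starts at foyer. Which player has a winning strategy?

Reacher

A0 = {pantry}
A1: add {foyer} — foyer (Reacher) has foyer→pantry.
A2 = A1; e.g. lab (Blocker) can still go to office. Fixed point.
foyer ∈ A1, so Reacher can force the target.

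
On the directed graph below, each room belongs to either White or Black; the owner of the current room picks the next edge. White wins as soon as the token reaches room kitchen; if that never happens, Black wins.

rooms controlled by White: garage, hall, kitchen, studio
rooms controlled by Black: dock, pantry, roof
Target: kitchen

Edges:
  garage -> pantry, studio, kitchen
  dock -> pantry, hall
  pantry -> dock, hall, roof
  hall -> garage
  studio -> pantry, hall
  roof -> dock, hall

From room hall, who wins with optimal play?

A0 = {kitchen}
A1: add {garage} — garage (White) has garage→kitchen.
A2: add {hall} — hall (White) has hall→garage.
hall ∈ A2, so White can force the target.

White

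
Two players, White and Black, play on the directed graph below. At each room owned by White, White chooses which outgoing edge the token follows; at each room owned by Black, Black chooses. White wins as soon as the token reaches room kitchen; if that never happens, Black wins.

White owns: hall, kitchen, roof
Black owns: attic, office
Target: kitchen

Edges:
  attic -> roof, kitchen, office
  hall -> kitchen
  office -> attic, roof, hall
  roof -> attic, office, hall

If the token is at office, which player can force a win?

Black

A0 = {kitchen}
A1: add {hall} — hall (White) has hall→kitchen.
A2: add {roof} — roof (White) has roof→hall.
A3 = A2; e.g. attic (Black) can still go to office. Fixed point.
office never enters the attractor, so Black can avoid the target forever.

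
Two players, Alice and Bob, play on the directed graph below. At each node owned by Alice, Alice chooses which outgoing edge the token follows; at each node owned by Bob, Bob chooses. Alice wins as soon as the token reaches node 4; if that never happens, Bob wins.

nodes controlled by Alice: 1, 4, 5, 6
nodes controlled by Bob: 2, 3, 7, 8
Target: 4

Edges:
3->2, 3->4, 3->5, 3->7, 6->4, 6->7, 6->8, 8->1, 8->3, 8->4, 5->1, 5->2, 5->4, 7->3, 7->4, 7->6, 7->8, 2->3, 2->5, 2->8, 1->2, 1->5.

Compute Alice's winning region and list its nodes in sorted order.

1, 4, 5, 6

A0 = {4}
A1: add {5, 6} — 5 (Alice) has 5→4; 6 (Alice) has 6→4.
A2: add {1} — 1 (Alice) has 1→5.
A3 = A2; e.g. 2 (Bob) can still go to 3. Fixed point.
Alice's winning region = {1, 4, 5, 6}.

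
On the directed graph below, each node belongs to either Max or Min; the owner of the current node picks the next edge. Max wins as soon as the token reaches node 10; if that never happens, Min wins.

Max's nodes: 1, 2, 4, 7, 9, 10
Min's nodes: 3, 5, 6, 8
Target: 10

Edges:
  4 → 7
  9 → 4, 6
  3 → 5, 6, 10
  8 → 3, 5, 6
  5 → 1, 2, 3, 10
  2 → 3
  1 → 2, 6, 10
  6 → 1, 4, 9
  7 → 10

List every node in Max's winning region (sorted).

A0 = {10}
A1: add {1, 7} — 1 (Max) has 1→10; 7 (Max) has 7→10.
A2: add {4} — 4 (Max) has 4→7.
A3: add {9} — 9 (Max) has 9→4.
A4: add {6} — 6 (Min): all of {1, 4, 9} already in.
A5 = A4; e.g. 2 (Max) has no edge into A4. Fixed point.
Max's winning region = {1, 4, 6, 7, 9, 10}.

1, 4, 6, 7, 9, 10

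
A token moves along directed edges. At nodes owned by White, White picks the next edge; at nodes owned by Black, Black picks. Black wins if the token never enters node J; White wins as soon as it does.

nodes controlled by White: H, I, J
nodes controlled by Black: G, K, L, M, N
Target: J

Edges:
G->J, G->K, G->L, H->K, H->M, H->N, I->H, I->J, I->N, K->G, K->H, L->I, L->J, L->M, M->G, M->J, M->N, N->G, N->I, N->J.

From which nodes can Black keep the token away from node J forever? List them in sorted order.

G, H, K, L, M, N

A0 = {J}
A1: add {I} — I (White) has I→J.
A2 = A1; e.g. G (Black) can still go to K. Fixed point.
White's attractor = {I, J}; Black avoids the target exactly from the complement.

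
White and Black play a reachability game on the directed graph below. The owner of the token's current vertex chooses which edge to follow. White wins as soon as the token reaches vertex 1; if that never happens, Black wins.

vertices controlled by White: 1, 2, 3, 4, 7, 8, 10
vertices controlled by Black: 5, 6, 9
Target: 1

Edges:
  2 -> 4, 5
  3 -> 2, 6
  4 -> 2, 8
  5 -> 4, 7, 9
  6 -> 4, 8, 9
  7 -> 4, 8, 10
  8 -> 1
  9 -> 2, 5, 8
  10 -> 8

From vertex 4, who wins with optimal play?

White

A0 = {1}
A1: add {8} — 8 (White) has 8→1.
A2: add {4, 7, 10} — 4 (White) has 4→8; 7 (White) has 7→8; 10 (White) has 10→8.
4 ∈ A2, so White can force the target.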